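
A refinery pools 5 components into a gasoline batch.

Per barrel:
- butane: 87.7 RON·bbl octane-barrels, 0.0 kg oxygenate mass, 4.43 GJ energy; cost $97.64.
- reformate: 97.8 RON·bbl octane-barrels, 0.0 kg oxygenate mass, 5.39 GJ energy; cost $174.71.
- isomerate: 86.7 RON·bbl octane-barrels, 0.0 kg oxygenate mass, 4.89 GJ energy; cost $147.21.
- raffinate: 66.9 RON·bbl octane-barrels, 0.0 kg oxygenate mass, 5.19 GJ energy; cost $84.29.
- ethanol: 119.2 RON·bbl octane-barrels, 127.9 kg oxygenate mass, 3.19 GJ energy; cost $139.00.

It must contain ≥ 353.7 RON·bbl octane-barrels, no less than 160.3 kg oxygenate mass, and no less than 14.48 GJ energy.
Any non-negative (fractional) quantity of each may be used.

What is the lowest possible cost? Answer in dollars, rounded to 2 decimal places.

Let x1 = barrels of butane, x2 = barrels of reformate, x3 = barrels of isomerate, x4 = barrels of raffinate, x5 = barrels of ethanol.
Minimise 97.64x1 + 174.71x2 + 147.21x3 + 84.29x4 + 139x5 subject to:
  87.7x1 + 97.8x2 + 86.7x3 + 66.9x4 + 119.2x5 ≥ 353.7   (octane-barrels)
  127.9x5 ≥ 160.3   (oxygenate mass)
  4.43x1 + 5.39x2 + 4.89x3 + 5.19x4 + 3.19x5 ≥ 14.48   (energy)
  x1, x2, x3, x4, x5 ≥ 0.
The cheapest feasible vertex uses only butane, raffinate, ethanol; reformate, isomerate are not used. Binding constraints: octane-barrels, oxygenate mass, energy.
So butane = 2.2614 barrels, raffinate = 0.0894 barrels, ethanol = 1.2533 barrels.
Objective = 97.64·2.2614 + 84.29·0.0894 + 139·1.2533 = 402.5473.

$402.55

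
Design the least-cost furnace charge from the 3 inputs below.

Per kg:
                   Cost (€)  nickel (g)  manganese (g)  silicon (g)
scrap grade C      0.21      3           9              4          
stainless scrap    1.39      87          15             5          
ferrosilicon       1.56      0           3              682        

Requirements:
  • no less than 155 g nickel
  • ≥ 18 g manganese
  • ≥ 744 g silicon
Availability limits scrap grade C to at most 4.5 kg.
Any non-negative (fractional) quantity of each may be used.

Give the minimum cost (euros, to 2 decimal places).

Treat it as an LP. Let x1 = kg of scrap grade C, x2 = kg of stainless scrap, x3 = kg of ferrosilicon.
Minimise 0.21x1 + 1.39x2 + 1.56x3 with:
  3x1 + 87x2 ≥ 155   (nickel)
  9x1 + 15x2 + 3x3 ≥ 18   (manganese)
  4x1 + 5x2 + 682x3 ≥ 744   (silicon)
  x1 ≤ 4.5
  x1, x2, x3 ≥ 0.
The cheapest feasible vertex uses only stainless scrap, ferrosilicon; scrap grade C is not used. There the nickel and silicon constraints are tight.
So stainless scrap = 1.782 kg, ferrosilicon = 1.078 kg.
Objective = 1.39·1.782 + 1.56·1.078 = 4.1587.

€4.16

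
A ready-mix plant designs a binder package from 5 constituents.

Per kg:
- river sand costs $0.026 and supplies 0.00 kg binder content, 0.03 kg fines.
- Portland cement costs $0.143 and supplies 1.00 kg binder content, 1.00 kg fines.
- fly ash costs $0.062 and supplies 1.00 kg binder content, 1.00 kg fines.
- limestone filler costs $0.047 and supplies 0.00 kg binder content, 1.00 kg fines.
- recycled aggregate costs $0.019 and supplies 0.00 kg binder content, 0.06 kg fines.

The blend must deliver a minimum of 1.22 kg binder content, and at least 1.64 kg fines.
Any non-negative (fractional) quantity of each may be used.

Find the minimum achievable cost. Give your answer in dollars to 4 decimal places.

Let x1 = kg of river sand, x2 = kg of Portland cement, x3 = kg of fly ash, x4 = kg of limestone filler, x5 = kg of recycled aggregate.
min 0.026x1 + 0.143x2 + 0.062x3 + 0.047x4 + 0.019x5 with:
  1x2 + 1x3 ≥ 1.22   (binder content)
  0.03x1 + 1x2 + 1x3 + 1x4 + 0.06x5 ≥ 1.64   (fines)
  x1, x2, x3, x4, x5 ≥ 0.
The cheapest feasible vertex uses only fly ash, limestone filler; river sand, Portland cement, recycled aggregate are not used. There the binder content and fines constraints are tight.
So fly ash = 1.22 kg, limestone filler = 0.42 kg.
Cost = 0.062·1.22 + 0.047·0.42 = 0.095380.

$0.0954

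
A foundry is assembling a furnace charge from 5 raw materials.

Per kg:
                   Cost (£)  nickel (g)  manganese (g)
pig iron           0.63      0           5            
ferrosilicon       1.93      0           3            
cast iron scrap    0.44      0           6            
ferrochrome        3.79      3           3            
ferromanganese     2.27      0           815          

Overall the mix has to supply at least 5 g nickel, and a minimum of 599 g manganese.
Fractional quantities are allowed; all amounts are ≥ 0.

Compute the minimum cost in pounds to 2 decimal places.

Let x1 = kg of pig iron, x2 = kg of ferrosilicon, x3 = kg of cast iron scrap, x4 = kg of ferrochrome, x5 = kg of ferromanganese.
Minimize 0.63x1 + 1.93x2 + 0.44x3 + 3.79x4 + 2.27x5 subject to:
  3x4 ≥ 5   (nickel)
  5x1 + 3x2 + 6x3 + 3x4 + 815x5 ≥ 599   (manganese)
  x1, x2, x3, x4, x5 ≥ 0.
The minimum-cost mix takes nothing from pig iron, ferrosilicon, cast iron scrap — only ferrochrome, ferromanganese. The nickel and manganese requirements are met with equality.
So ferrochrome = 1.667 kg, ferromanganese = 0.7288 kg.
Hence cost = 3.79·1.667 + 2.27·0.7288 = £7.9723.

£7.97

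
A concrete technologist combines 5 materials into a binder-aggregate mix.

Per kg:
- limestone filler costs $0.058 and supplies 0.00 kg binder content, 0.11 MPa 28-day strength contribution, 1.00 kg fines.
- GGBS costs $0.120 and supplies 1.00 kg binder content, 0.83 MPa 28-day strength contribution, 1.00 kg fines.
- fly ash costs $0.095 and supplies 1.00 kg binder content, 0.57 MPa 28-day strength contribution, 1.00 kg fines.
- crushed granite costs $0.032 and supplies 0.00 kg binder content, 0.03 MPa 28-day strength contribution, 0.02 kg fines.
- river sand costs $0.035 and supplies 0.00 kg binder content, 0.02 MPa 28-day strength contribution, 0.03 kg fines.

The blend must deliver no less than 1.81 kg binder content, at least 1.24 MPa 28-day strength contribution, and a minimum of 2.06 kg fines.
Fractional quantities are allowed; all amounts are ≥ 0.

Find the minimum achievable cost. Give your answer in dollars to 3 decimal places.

$0.202

This is a linear program. Let x1 = kg of limestone filler, x2 = kg of GGBS, x3 = kg of fly ash, x4 = kg of crushed granite, x5 = kg of river sand.
Minimise 0.058x1 + 0.12x2 + 0.095x3 + 0.032x4 + 0.035x5 with:
  1x2 + 1x3 ≥ 1.81   (binder content)
  0.11x1 + 0.83x2 + 0.57x3 + 0.03x4 + 0.02x5 ≥ 1.24   (28-day strength contribution)
  1x1 + 1x2 + 1x3 + 0.02x4 + 0.03x5 ≥ 2.06   (fines)
  x1, x2, x3, x4, x5 ≥ 0.
At the optimum only GGBS, fly ash are positive (limestone filler, crushed granite, river sand = 0). There the 28-day strength contribution and fines constraints are tight.
Solving gives x2 = 0.2531, x3 = 1.807.
Total cost: 0.12·0.2531 + 0.095·1.807 = 0.20204.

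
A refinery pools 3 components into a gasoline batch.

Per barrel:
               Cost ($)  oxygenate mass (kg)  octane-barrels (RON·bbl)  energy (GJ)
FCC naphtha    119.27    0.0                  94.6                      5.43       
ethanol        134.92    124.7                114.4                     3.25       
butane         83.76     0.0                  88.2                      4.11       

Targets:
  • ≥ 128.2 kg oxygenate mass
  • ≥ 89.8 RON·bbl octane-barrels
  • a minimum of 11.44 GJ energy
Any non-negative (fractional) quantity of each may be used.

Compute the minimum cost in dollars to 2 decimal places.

$303.76

This is a linear program. Let x1 = barrels of FCC naphtha, x2 = barrels of ethanol, x3 = barrels of butane.
Minimize 119.27x1 + 134.92x2 + 83.76x3 s.t.:
  124.7x2 ≥ 128.2   (oxygenate mass)
  94.6x1 + 114.4x2 + 88.2x3 ≥ 89.8   (octane-barrels)
  5.43x1 + 3.25x2 + 4.11x3 ≥ 11.44   (energy)
  x1, x2, x3 ≥ 0.
The cheapest feasible vertex uses only ethanol, butane; FCC naphtha is not used. There the oxygenate mass and energy constraints are tight.
Optimal quantities: ethanol = 1.0281 barrels, butane = 1.9705 barrels.
Total cost: 134.92·1.0281 + 83.76·1.9705 = 303.7603.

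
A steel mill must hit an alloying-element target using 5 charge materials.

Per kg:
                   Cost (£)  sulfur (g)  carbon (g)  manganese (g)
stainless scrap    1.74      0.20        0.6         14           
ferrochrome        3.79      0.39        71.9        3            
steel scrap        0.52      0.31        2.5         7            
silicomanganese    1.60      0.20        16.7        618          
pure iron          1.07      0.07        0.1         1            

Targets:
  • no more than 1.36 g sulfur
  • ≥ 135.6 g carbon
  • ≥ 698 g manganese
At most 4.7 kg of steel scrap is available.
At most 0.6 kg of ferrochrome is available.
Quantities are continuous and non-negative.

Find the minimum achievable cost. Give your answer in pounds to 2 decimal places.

Let x1 = kg of stainless scrap, x2 = kg of ferrochrome, x3 = kg of steel scrap, x4 = kg of silicomanganese, x5 = kg of pure iron.
Minimise 1.74x1 + 3.79x2 + 0.52x3 + 1.6x4 + 1.07x5 s.t.:
  0.2x1 + 0.39x2 + 0.31x3 + 0.2x4 + 0.07x5 ≤ 1.36   (sulfur)
  0.6x1 + 71.9x2 + 2.5x3 + 16.7x4 + 0.1x5 ≥ 135.6   (carbon)
  14x1 + 3x2 + 7x3 + 618x4 + 1x5 ≥ 698   (manganese)
  x3 ≤ 4.7
  x2 ≤ 0.6
  x1, x2, x3, x4, x5 ≥ 0.
The cheapest feasible vertex uses only ferrochrome, silicomanganese; stainless scrap, steel scrap, pure iron are not used. There the carbon and the ferrochrome cap constraints are tight.
That vertex is x2 = 0.6, x4 = 5.537.
Objective = 3.79·0.6 + 1.6·5.537 = 11.1332.

£11.13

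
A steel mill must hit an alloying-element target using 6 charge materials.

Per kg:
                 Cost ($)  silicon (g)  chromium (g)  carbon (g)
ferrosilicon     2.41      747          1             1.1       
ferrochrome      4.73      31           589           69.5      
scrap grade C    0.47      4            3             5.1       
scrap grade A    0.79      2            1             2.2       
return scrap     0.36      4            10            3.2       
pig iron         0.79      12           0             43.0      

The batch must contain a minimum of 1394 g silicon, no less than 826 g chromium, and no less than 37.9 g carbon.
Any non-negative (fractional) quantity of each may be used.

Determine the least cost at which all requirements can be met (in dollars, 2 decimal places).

$10.98

Treat it as an LP. Let x1 = kg of ferrosilicon, x2 = kg of ferrochrome, x3 = kg of scrap grade C, x4 = kg of scrap grade A, x5 = kg of return scrap, x6 = kg of pig iron.
Minimize 2.41x1 + 4.73x2 + 0.47x3 + 0.79x4 + 0.36x5 + 0.79x6 subject to:
  747x1 + 31x2 + 4x3 + 2x4 + 4x5 + 12x6 ≥ 1394   (silicon)
  1x1 + 589x2 + 3x3 + 1x4 + 10x5 ≥ 826   (chromium)
  1.1x1 + 69.5x2 + 5.1x3 + 2.2x4 + 3.2x5 + 43x6 ≥ 37.9   (carbon)
  x1, x2, x3, x4, x5, x6 ≥ 0.
The minimum-cost mix takes nothing from scrap grade C, scrap grade A, return scrap, pig iron — only ferrosilicon, ferrochrome. The silicon and chromium requirements are met with equality.
Solving gives x1 = 1.8081, x2 = 1.3993.
Objective = 2.41·1.8081 + 4.73·1.3993 = 10.9762.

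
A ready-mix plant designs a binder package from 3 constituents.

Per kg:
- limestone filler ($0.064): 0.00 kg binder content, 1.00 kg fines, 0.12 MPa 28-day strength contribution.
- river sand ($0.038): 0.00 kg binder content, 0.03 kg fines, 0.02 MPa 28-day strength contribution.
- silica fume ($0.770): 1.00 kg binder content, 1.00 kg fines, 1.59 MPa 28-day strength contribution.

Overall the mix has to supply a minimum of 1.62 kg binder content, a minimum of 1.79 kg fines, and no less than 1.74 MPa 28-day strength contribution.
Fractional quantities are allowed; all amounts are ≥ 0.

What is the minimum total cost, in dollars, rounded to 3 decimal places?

Treat it as an LP. Let x1 = kg of limestone filler, x2 = kg of river sand, x3 = kg of silica fume.
min 0.064x1 + 0.038x2 + 0.77x3 with:
  1x3 ≥ 1.62   (binder content)
  1x1 + 0.03x2 + 1x3 ≥ 1.79   (fines)
  0.12x1 + 0.02x2 + 1.59x3 ≥ 1.74   (28-day strength contribution)
  x1, x2, x3 ≥ 0.
The cheapest feasible vertex uses only limestone filler, silica fume; river sand is not used. The binder content and fines requirements are met with equality.
So limestone filler = 0.17 kg, silica fume = 1.62 kg.
Objective = 0.064·0.17 + 0.77·1.62 = 1.25828.

$1.258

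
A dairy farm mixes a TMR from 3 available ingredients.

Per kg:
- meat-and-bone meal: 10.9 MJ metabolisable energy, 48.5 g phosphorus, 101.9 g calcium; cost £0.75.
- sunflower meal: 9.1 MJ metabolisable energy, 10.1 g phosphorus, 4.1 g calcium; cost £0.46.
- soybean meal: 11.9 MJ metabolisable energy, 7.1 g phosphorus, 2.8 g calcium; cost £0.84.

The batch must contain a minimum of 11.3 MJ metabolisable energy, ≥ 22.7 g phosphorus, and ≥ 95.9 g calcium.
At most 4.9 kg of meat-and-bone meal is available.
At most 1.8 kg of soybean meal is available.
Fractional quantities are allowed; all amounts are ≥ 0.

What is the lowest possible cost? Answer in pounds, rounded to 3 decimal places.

This is a linear program. Let x1 = kg of meat-and-bone meal, x2 = kg of sunflower meal, x3 = kg of soybean meal.
Minimize 0.75x1 + 0.46x2 + 0.84x3 s.t.:
  10.9x1 + 9.1x2 + 11.9x3 ≥ 11.3   (metabolisable energy)
  48.5x1 + 10.1x2 + 7.1x3 ≥ 22.7   (phosphorus)
  101.9x1 + 4.1x2 + 2.8x3 ≥ 95.9   (calcium)
  x1 ≤ 4.9
  x3 ≤ 1.8
  x1, x2, x3 ≥ 0.
The minimum-cost mix takes nothing from soybean meal — only meat-and-bone meal, sunflower meal. The metabolisable energy and calcium requirements are met with equality.
So meat-and-bone meal = 0.9363 kg, sunflower meal = 0.1203 kg.
Hence cost = 0.75·0.9363 + 0.46·0.1203 = £0.75756.

£0.758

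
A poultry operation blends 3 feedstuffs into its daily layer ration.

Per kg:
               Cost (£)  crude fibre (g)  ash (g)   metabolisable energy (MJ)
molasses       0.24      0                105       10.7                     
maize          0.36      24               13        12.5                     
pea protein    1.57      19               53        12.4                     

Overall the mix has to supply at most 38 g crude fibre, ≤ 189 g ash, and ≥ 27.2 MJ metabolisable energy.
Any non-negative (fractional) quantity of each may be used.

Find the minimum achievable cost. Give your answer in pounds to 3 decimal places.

£0.667

This is a linear program. Let x1 = kg of molasses, x2 = kg of maize, x3 = kg of pea protein.
min 0.24x1 + 0.36x2 + 1.57x3 s.t.:
  24x2 + 19x3 ≤ 38   (crude fibre)
  105x1 + 13x2 + 53x3 ≤ 189   (ash)
  10.7x1 + 12.5x2 + 12.4x3 ≥ 27.2   (metabolisable energy)
  x1, x2, x3 ≥ 0.
The cheapest feasible vertex uses only molasses, maize; pea protein is not used. The ash and metabolisable energy requirements are met with equality.
So molasses = 1.712 kg, maize = 0.7105 kg.
Hence cost = 0.24·1.712 + 0.36·0.7105 = £0.66666.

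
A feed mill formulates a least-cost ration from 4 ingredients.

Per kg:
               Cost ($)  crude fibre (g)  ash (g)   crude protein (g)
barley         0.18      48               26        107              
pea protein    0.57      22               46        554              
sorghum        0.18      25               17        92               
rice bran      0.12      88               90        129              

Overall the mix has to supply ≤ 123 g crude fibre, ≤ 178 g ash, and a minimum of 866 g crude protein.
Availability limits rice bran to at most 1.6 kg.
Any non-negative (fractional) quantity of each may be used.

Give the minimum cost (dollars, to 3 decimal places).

$0.877

This is a linear program. Let x1 = kg of barley, x2 = kg of pea protein, x3 = kg of sorghum, x4 = kg of rice bran.
Minimise 0.18x1 + 0.57x2 + 0.18x3 + 0.12x4 with:
  48x1 + 22x2 + 25x3 + 88x4 ≤ 123   (crude fibre)
  26x1 + 46x2 + 17x3 + 90x4 ≤ 178   (ash)
  107x1 + 554x2 + 92x3 + 129x4 ≥ 866   (crude protein)
  x4 ≤ 1.6
  x1, x2, x3, x4 ≥ 0.
The minimum-cost mix takes nothing from barley, sorghum — only pea protein, rice bran. There the crude fibre and crude protein constraints are tight.
That vertex is x2 = 1.314, x4 = 1.069.
Cost = 0.57·1.314 + 0.12·1.069 = 0.87726.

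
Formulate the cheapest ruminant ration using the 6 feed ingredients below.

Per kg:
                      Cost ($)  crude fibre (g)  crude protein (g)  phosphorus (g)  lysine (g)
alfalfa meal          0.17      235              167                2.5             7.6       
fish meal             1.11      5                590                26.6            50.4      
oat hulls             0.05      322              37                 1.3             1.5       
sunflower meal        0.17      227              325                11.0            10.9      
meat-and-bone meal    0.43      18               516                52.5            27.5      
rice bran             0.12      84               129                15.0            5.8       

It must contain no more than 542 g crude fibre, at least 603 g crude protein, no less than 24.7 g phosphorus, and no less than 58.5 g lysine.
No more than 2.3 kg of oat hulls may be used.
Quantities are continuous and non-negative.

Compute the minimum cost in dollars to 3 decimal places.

$0.914

This is a linear program. Let x1 = kg of alfalfa meal, x2 = kg of fish meal, x3 = kg of oat hulls, x4 = kg of sunflower meal, x5 = kg of meat-and-bone meal, x6 = kg of rice bran.
min 0.17x1 + 1.11x2 + 0.05x3 + 0.17x4 + 0.43x5 + 0.12x6 subject to:
  235x1 + 5x2 + 322x3 + 227x4 + 18x5 + 84x6 ≤ 542   (crude fibre)
  167x1 + 590x2 + 37x3 + 325x4 + 516x5 + 129x6 ≥ 603   (crude protein)
  2.5x1 + 26.6x2 + 1.3x3 + 11x4 + 52.5x5 + 15x6 ≥ 24.7   (phosphorus)
  7.6x1 + 50.4x2 + 1.5x3 + 10.9x4 + 27.5x5 + 5.8x6 ≥ 58.5   (lysine)
  x3 ≤ 2.3
  x1, x2, x3, x4, x5, x6 ≥ 0.
The optimal basis is {sunflower meal, meat-and-bone meal}; alfalfa meal, fish meal, oat hulls, rice bran drop out. There the crude fibre and lysine constraints are tight.
Optimal quantities: sunflower meal = 2.291 kg, meat-and-bone meal = 1.219 kg.
Cost = 0.17·2.291 + 0.43·1.219 = 0.91364.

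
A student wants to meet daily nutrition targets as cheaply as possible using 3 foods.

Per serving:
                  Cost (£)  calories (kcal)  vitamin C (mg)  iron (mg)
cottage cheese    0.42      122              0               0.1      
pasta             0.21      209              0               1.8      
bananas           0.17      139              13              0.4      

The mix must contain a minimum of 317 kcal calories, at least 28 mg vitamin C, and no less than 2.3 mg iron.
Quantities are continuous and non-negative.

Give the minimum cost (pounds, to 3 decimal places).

This is a linear program. Let x1 = servings of cottage cheese, x2 = servings of pasta, x3 = servings of bananas.
Minimize 0.42x1 + 0.21x2 + 0.17x3 subject to:
  122x1 + 209x2 + 139x3 ≥ 317   (calories)
  13x3 ≥ 28   (vitamin C)
  0.1x1 + 1.8x2 + 0.4x3 ≥ 2.3   (iron)
  x1, x2, x3 ≥ 0.
The minimum-cost mix takes nothing from cottage cheese — only pasta, bananas. There the vitamin C and iron constraints are tight.
Optimal quantities: pasta = 0.7991 servings, bananas = 2.154 servings.
Total cost: 0.21·0.7991 + 0.17·2.154 = 0.53399.

£0.534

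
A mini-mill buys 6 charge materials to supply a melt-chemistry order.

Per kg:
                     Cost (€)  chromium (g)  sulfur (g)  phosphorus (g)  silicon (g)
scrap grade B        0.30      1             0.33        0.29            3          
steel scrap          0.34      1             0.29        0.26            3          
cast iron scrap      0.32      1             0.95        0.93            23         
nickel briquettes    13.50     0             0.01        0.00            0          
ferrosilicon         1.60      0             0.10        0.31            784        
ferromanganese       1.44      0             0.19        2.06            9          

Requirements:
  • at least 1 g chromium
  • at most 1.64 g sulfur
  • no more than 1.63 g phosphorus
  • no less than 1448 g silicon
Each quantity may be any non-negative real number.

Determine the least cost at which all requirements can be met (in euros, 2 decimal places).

€3.23

Let x1 = kg of scrap grade B, x2 = kg of steel scrap, x3 = kg of cast iron scrap, x4 = kg of nickel briquettes, x5 = kg of ferrosilicon, x6 = kg of ferromanganese.
min 0.3x1 + 0.34x2 + 0.32x3 + 13.5x4 + 1.6x5 + 1.44x6 subject to:
  1x1 + 1x2 + 1x3 ≥ 1   (chromium)
  0.33x1 + 0.29x2 + 0.95x3 + 0.01x4 + 0.1x5 + 0.19x6 ≤ 1.64   (sulfur)
  0.29x1 + 0.26x2 + 0.93x3 + 0.31x5 + 2.06x6 ≤ 1.63   (phosphorus)
  3x1 + 3x2 + 23x3 + 784x5 + 9x6 ≥ 1448   (silicon)
  x1, x2, x3, x4, x5, x6 ≥ 0.
The cheapest feasible vertex uses only cast iron scrap, ferrosilicon; scrap grade B, steel scrap, nickel briquettes, ferromanganese are not used. Binding constraints: chromium and silicon.
Solving gives x3 = 1, x5 = 1.818.
Total cost: 0.32·1 + 1.6·1.818 = 3.2288.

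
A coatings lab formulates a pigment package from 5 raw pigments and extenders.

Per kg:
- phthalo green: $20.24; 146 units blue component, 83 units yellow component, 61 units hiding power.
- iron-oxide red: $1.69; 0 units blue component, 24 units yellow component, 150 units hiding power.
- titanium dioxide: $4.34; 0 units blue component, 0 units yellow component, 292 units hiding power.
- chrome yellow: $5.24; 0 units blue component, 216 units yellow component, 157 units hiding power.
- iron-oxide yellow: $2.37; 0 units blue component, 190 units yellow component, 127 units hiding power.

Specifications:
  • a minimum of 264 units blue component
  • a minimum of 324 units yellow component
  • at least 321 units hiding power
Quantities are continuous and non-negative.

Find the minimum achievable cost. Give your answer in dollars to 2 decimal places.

$39.75

Let x1 = kg of phthalo green, x2 = kg of iron-oxide red, x3 = kg of titanium dioxide, x4 = kg of chrome yellow, x5 = kg of iron-oxide yellow.
min 20.24x1 + 1.69x2 + 4.34x3 + 5.24x4 + 2.37x5 subject to:
  146x1 ≥ 264   (blue component)
  83x1 + 24x2 + 216x4 + 190x5 ≥ 324   (yellow component)
  61x1 + 150x2 + 292x3 + 157x4 + 127x5 ≥ 321   (hiding power)
  x1, x2, x3, x4, x5 ≥ 0.
The minimum-cost mix takes nothing from titanium dioxide, chrome yellow — only phthalo green, iron-oxide red, iron-oxide yellow. Binding constraints: blue component, yellow component, hiding power.
That vertex is x1 = 1.8082, x2 = 0.70506, x5 = 0.8263.
Objective = 20.24·1.8082 + 1.69·0.70506 + 2.37·0.8263 = 39.7479.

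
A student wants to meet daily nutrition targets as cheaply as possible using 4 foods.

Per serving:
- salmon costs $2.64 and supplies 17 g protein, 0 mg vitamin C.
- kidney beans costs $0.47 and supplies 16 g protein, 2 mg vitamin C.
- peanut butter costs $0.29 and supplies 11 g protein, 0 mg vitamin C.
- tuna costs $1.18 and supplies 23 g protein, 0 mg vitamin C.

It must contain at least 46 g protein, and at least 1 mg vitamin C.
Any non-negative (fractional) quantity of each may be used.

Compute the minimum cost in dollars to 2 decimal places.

Set it up as a linear program. Let x1 = servings of salmon, x2 = servings of kidney beans, x3 = servings of peanut butter, x4 = servings of tuna.
Minimise 2.64x1 + 0.47x2 + 0.29x3 + 1.18x4 subject to:
  17x1 + 16x2 + 11x3 + 23x4 ≥ 46   (protein)
  2x2 ≥ 1   (vitamin C)
  x1, x2, x3, x4 ≥ 0.
The optimal basis is {kidney beans, peanut butter}; salmon, tuna drop out. The protein and vitamin C requirements are met with equality.
That vertex is x2 = 0.5, x3 = 3.455.
Objective = 0.47·0.5 + 0.29·3.455 = 1.2370.

$1.24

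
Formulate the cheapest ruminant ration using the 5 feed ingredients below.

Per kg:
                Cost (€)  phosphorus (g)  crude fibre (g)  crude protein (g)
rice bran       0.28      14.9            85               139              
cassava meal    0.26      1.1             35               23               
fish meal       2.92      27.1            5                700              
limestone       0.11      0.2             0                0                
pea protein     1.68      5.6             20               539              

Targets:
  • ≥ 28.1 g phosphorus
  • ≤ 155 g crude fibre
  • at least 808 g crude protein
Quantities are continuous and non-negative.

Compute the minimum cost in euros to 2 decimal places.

€2.28

Treat it as an LP. Let x1 = kg of rice bran, x2 = kg of cassava meal, x3 = kg of fish meal, x4 = kg of limestone, x5 = kg of pea protein.
min 0.28x1 + 0.26x2 + 2.92x3 + 0.11x4 + 1.68x5 with:
  14.9x1 + 1.1x2 + 27.1x3 + 0.2x4 + 5.6x5 ≥ 28.1   (phosphorus)
  85x1 + 35x2 + 5x3 + 20x5 ≤ 155   (crude fibre)
  139x1 + 23x2 + 700x3 + 539x5 ≥ 808   (crude protein)
  x1, x2, x3, x4, x5 ≥ 0.
The minimum-cost mix takes nothing from cassava meal, fish meal, limestone — only rice bran, pea protein. There the crude fibre and crude protein constraints are tight.
Optimal quantities: rice bran = 1.566 kg, pea protein = 1.095 kg.
Hence cost = 0.28·1.566 + 1.68·1.095 = €2.2781.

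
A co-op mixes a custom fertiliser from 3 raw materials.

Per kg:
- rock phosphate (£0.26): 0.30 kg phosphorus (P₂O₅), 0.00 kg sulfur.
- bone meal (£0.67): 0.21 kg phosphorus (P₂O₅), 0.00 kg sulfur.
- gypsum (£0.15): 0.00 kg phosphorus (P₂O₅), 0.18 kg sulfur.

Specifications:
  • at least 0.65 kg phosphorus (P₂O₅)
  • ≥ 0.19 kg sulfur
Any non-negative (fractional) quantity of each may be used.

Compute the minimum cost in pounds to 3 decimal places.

£0.722

Treat it as an LP. Let x1 = kg of rock phosphate, x2 = kg of bone meal, x3 = kg of gypsum.
min 0.26x1 + 0.67x2 + 0.15x3 with:
  0.3x1 + 0.21x2 ≥ 0.65   (phosphorus (P₂O₅))
  0.18x3 ≥ 0.19   (sulfur)
  x1, x2, x3 ≥ 0.
At the optimum only rock phosphate, gypsum are positive (bone meal = 0). Binding constraints: phosphorus (P₂O₅) and sulfur.
That vertex is x1 = 2.167, x3 = 1.056.
Total cost: 0.26·2.167 + 0.15·1.056 = 0.72182.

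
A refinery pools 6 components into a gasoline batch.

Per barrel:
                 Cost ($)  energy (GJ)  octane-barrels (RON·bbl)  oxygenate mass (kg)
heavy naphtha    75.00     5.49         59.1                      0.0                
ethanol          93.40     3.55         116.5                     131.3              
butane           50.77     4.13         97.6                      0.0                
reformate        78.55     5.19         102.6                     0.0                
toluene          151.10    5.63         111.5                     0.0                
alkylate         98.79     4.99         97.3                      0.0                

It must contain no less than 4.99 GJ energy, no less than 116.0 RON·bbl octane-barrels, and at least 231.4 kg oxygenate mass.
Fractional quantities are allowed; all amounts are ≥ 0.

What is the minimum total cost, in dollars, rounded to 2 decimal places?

$164.61

This is a linear program. Let x1 = barrels of heavy naphtha, x2 = barrels of ethanol, x3 = barrels of butane, x4 = barrels of reformate, x5 = barrels of toluene, x6 = barrels of alkylate.
Minimize 75x1 + 93.4x2 + 50.77x3 + 78.55x4 + 151.1x5 + 98.79x6 s.t.:
  5.49x1 + 3.55x2 + 4.13x3 + 5.19x4 + 5.63x5 + 4.99x6 ≥ 4.99   (energy)
  59.1x1 + 116.5x2 + 97.6x3 + 102.6x4 + 111.5x5 + 97.3x6 ≥ 116   (octane-barrels)
  131.3x2 ≥ 231.4   (oxygenate mass)
  x1, x2, x3, x4, x5, x6 ≥ 0.
The cheapest feasible vertex uses only ethanol; heavy naphtha, butane, reformate, toluene, alkylate are not used. Binding constraint: oxygenate mass.
Optimal quantities: ethanol = 1.7624 barrels.
Objective = 93.4·1.7624 = 164.6082.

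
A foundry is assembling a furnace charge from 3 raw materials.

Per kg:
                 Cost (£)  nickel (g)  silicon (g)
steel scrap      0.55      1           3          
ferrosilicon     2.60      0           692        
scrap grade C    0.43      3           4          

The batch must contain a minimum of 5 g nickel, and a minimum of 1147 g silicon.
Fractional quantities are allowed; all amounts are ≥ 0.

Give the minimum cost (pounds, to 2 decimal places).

Let x1 = kg of steel scrap, x2 = kg of ferrosilicon, x3 = kg of scrap grade C.
Minimise 0.55x1 + 2.6x2 + 0.43x3 subject to:
  1x1 + 3x3 ≥ 5   (nickel)
  3x1 + 692x2 + 4x3 ≥ 1147   (silicon)
  x1, x2, x3 ≥ 0.
At the optimum only ferrosilicon, scrap grade C are positive (steel scrap = 0). The nickel and silicon requirements are met with equality.
So ferrosilicon = 1.648 kg, scrap grade C = 1.667 kg.
Hence cost = 2.6·1.648 + 0.43·1.667 = £5.0016.

£5.00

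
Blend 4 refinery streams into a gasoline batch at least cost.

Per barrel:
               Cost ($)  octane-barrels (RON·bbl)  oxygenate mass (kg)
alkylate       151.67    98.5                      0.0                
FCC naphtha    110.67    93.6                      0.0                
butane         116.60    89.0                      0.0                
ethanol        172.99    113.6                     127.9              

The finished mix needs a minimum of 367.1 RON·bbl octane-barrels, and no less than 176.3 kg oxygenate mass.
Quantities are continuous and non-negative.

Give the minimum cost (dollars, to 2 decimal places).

This is a linear program. Let x1 = barrels of alkylate, x2 = barrels of FCC naphtha, x3 = barrels of butane, x4 = barrels of ethanol.
Minimize 151.67x1 + 110.67x2 + 116.6x3 + 172.99x4 s.t.:
  98.5x1 + 93.6x2 + 89x3 + 113.6x4 ≥ 367.1   (octane-barrels)
  127.9x4 ≥ 176.3   (oxygenate mass)
  x1, x2, x3, x4 ≥ 0.
The optimal basis is {FCC naphtha, ethanol}; alkylate, butane drop out. Binding constraints: octane-barrels and oxygenate mass.
Optimal quantities: FCC naphtha = 2.2491 barrels, ethanol = 1.3784 barrels.
Total cost: 110.67·2.2491 + 172.99·1.3784 = 487.3573.

$487.36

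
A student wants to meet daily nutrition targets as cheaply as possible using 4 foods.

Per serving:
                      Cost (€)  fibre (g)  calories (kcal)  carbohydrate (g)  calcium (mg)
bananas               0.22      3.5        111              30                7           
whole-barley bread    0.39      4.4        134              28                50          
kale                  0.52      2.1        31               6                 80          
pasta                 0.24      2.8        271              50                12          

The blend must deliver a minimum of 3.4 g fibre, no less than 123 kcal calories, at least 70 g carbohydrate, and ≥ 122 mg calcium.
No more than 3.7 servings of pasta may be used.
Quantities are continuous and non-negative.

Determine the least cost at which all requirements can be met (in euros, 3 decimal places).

Treat it as an LP. Let x1 = servings of bananas, x2 = servings of whole-barley bread, x3 = servings of kale, x4 = servings of pasta.
Minimize 0.22x1 + 0.39x2 + 0.52x3 + 0.24x4 subject to:
  3.5x1 + 4.4x2 + 2.1x3 + 2.8x4 ≥ 3.4   (fibre)
  111x1 + 134x2 + 31x3 + 271x4 ≥ 123   (calories)
  30x1 + 28x2 + 6x3 + 50x4 ≥ 70   (carbohydrate)
  7x1 + 50x2 + 80x3 + 12x4 ≥ 122   (calcium)
  x4 ≤ 3.7
  x1, x2, x3, x4 ≥ 0.
At the optimum only whole-barley bread, pasta are positive (bananas, kale = 0). The carbohydrate and calcium requirements are met with equality.
Solving gives x2 = 2.431, x4 = 0.03882.
Hence cost = 0.39·2.431 + 0.24·0.03882 = €0.95741.

€0.957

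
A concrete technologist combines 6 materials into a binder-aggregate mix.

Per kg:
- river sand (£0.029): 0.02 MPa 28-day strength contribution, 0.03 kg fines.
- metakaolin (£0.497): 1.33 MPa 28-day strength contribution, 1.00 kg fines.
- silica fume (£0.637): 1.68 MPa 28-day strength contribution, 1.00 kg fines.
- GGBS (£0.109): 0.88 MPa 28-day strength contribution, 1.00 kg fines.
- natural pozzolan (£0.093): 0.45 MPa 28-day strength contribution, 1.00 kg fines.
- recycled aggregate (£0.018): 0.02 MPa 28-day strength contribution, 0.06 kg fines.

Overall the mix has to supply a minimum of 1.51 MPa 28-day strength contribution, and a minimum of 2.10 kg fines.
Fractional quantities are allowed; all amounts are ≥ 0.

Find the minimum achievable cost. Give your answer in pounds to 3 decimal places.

Let x1 = kg of river sand, x2 = kg of metakaolin, x3 = kg of silica fume, x4 = kg of GGBS, x5 = kg of natural pozzolan, x6 = kg of recycled aggregate.
Minimise 0.029x1 + 0.497x2 + 0.637x3 + 0.109x4 + 0.093x5 + 0.018x6 subject to:
  0.02x1 + 1.33x2 + 1.68x3 + 0.88x4 + 0.45x5 + 0.02x6 ≥ 1.51   (28-day strength contribution)
  0.03x1 + 1x2 + 1x3 + 1x4 + 1x5 + 0.06x6 ≥ 2.1   (fines)
  x1, x2, x3, x4, x5, x6 ≥ 0.
At the optimum only GGBS, natural pozzolan are positive (river sand, metakaolin, silica fume, recycled aggregate = 0). There the 28-day strength contribution and fines constraints are tight.
Optimal quantities: GGBS = 1.314 kg, natural pozzolan = 0.786 kg.
Cost = 0.109·1.314 + 0.093·0.786 = 0.21632.

£0.216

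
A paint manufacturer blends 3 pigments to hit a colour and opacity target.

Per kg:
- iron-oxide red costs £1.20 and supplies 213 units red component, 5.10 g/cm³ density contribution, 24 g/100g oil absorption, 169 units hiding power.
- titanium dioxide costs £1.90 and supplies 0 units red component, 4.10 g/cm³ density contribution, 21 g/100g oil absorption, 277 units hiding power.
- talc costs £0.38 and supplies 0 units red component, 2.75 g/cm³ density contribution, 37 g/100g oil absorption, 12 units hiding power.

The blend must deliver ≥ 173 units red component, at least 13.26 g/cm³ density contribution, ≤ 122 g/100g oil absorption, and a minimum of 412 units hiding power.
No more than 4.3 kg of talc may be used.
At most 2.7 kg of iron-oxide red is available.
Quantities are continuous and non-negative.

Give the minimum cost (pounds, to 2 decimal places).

Set it up as a linear program. Let x1 = kg of iron-oxide red, x2 = kg of titanium dioxide, x3 = kg of talc.
Minimise 1.2x1 + 1.9x2 + 0.38x3 subject to:
  213x1 ≥ 173   (red component)
  5.1x1 + 4.1x2 + 2.75x3 ≥ 13.26   (density contribution)
  24x1 + 21x2 + 37x3 ≤ 122   (oil absorption)
  169x1 + 277x2 + 12x3 ≥ 412   (hiding power)
  x3 ≤ 4.3
  x1 ≤ 2.7
  x1, x2, x3 ≥ 0.
The optimal basis is {iron-oxide red, talc}; titanium dioxide drops out. The density contribution and hiding power requirements are met with equality.
Optimal quantities: iron-oxide red = 2.413 kg, talc = 0.3463 kg.
Hence cost = 1.2·2.413 + 0.38·0.3463 = £3.0272.

£3.03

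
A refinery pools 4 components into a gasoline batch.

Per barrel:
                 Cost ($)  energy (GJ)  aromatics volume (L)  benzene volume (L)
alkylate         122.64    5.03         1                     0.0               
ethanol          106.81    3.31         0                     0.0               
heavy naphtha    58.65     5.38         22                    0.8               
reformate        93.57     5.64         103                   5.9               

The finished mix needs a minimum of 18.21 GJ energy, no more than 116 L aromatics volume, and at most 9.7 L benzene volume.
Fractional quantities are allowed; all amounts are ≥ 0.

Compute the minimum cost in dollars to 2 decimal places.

$198.52

Let x1 = barrels of alkylate, x2 = barrels of ethanol, x3 = barrels of heavy naphtha, x4 = barrels of reformate.
Minimise 122.64x1 + 106.81x2 + 58.65x3 + 93.57x4 with:
  5.03x1 + 3.31x2 + 5.38x3 + 5.64x4 ≥ 18.21   (energy)
  1x1 + 22x3 + 103x4 ≤ 116   (aromatics volume)
  0.8x3 + 5.9x4 ≤ 9.7   (benzene volume)
  x1, x2, x3, x4 ≥ 0.
The minimum-cost mix takes nothing from alkylate, ethanol, reformate — only heavy naphtha. There the energy constraint is tight.
So heavy naphtha = 3.3848 barrels.
Hence cost = 58.65·3.3848 = $198.5185.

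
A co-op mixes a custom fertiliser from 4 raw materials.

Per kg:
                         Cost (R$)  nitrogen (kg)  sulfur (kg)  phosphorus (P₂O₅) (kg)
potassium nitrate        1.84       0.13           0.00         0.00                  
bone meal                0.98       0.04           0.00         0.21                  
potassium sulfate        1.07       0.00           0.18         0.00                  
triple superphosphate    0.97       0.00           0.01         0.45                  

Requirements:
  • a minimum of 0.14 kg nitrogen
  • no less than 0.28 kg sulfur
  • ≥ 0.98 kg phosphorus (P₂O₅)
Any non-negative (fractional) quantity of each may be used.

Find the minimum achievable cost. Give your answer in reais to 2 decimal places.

Let x1 = kg of potassium nitrate, x2 = kg of bone meal, x3 = kg of potassium sulfate, x4 = kg of triple superphosphate.
Minimize 1.84x1 + 0.98x2 + 1.07x3 + 0.97x4 with:
  0.13x1 + 0.04x2 ≥ 0.14   (nitrogen)
  0.18x3 + 0.01x4 ≥ 0.28   (sulfur)
  0.21x2 + 0.45x4 ≥ 0.98   (phosphorus (P₂O₅))
  x1, x2, x3, x4 ≥ 0.
The minimum-cost mix takes nothing from potassium nitrate — only bone meal, potassium sulfate, triple superphosphate. There the nitrogen, sulfur, phosphorus (P₂O₅) constraints are tight.
Solving gives x2 = 3.5, x3 = 1.525, x4 = 0.5444.
Cost = 0.98·3.5 + 1.07·1.525 + 0.97·0.5444 = 5.5898.

R$5.59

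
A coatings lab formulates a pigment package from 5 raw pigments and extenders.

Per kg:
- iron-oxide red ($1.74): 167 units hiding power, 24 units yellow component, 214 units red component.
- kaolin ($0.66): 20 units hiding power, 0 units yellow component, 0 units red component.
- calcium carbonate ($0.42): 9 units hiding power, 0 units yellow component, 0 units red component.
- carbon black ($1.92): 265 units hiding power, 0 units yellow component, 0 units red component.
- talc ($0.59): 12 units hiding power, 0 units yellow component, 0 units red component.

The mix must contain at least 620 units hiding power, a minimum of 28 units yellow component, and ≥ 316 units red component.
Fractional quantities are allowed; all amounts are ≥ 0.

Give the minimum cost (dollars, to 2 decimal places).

Set it up as a linear program. Let x1 = kg of iron-oxide red, x2 = kg of kaolin, x3 = kg of calcium carbonate, x4 = kg of carbon black, x5 = kg of talc.
Minimise 1.74x1 + 0.66x2 + 0.42x3 + 1.92x4 + 0.59x5 subject to:
  167x1 + 20x2 + 9x3 + 265x4 + 12x5 ≥ 620   (hiding power)
  24x1 ≥ 28   (yellow component)
  214x1 ≥ 316   (red component)
  x1, x2, x3, x4, x5 ≥ 0.
The optimal basis is {iron-oxide red, carbon black}; kaolin, calcium carbonate, talc drop out. The hiding power and red component requirements are met with equality.
So iron-oxide red = 1.4766 kg, carbon black = 1.4091 kg.
Hence cost = 1.74·1.4766 + 1.92·1.4091 = $5.2748.

$5.27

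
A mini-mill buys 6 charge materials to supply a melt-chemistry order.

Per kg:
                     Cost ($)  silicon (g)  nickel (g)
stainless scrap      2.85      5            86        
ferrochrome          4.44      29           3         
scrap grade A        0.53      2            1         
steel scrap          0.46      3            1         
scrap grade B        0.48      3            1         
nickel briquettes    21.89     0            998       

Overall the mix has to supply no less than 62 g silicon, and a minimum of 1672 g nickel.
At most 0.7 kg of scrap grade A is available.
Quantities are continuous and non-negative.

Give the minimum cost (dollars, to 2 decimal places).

$45.73

Treat it as an LP. Let x1 = kg of stainless scrap, x2 = kg of ferrochrome, x3 = kg of scrap grade A, x4 = kg of steel scrap, x5 = kg of scrap grade B, x6 = kg of nickel briquettes.
min 2.85x1 + 4.44x2 + 0.53x3 + 0.46x4 + 0.48x5 + 21.89x6 s.t.:
  5x1 + 29x2 + 2x3 + 3x4 + 3x5 ≥ 62   (silicon)
  86x1 + 3x2 + 1x3 + 1x4 + 1x5 + 998x6 ≥ 1672   (nickel)
  x3 ≤ 0.7
  x1, x2, x3, x4, x5, x6 ≥ 0.
At the optimum only steel scrap, nickel briquettes are positive (stainless scrap, ferrochrome, scrap grade A, scrap grade B = 0). The silicon and nickel requirements are met with equality.
Optimal quantities: steel scrap = 20.667 kg, nickel briquettes = 1.6546 kg.
Hence cost = 0.46·20.667 + 21.89·1.6546 = $45.7260.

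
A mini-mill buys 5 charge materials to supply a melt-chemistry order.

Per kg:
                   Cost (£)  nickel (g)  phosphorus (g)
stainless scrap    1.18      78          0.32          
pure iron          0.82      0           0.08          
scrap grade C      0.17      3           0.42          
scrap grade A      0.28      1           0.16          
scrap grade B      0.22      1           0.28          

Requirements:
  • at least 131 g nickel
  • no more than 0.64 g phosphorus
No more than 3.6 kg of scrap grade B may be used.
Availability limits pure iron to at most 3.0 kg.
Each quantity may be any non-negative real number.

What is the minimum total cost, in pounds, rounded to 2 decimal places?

Set it up as a linear program. Let x1 = kg of stainless scrap, x2 = kg of pure iron, x3 = kg of scrap grade C, x4 = kg of scrap grade A, x5 = kg of scrap grade B.
Minimize 1.18x1 + 0.82x2 + 0.17x3 + 0.28x4 + 0.22x5 with:
  78x1 + 3x3 + 1x4 + 1x5 ≥ 131   (nickel)
  0.32x1 + 0.08x2 + 0.42x3 + 0.16x4 + 0.28x5 ≤ 0.64   (phosphorus)
  x5 ≤ 3.6
  x2 ≤ 3
  x1, x2, x3, x4, x5 ≥ 0.
The minimum-cost mix takes nothing from pure iron, scrap grade C, scrap grade A, scrap grade B — only stainless scrap. Binding constraint: nickel.
Solving gives x1 = 1.679.
Cost = 1.18·1.679 = 1.9812.

£1.98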